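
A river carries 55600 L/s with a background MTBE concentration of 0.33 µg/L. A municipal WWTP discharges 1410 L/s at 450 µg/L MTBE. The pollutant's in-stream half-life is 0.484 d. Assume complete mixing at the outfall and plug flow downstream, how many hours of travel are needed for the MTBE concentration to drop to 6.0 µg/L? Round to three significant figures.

Mixed concentration C = ΣQC/ΣQ = (55600·0.3300 + 1410·450.0) / 57010 = 652800/57010 = 11.45 µg/L.
Half-life 0.484 d → k = ln 2 / 0.484 = 1.432 d⁻¹.
11.45·exp(−k·t) = 6.0 → t = ln(11.45/6.0)/k = 38990 s = 10.83 h.

10.8 h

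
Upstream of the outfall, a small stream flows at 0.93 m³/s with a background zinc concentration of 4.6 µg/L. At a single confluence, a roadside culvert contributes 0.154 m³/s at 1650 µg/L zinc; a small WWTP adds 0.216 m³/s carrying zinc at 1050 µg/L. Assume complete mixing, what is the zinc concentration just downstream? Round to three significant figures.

Conservation of mass: C = (0.9300·4.600 + 0.1540·1650 + 0.2160·1050) / 1.300 = 485.2/1.300 = 373.2 µg/L.

373 µg/L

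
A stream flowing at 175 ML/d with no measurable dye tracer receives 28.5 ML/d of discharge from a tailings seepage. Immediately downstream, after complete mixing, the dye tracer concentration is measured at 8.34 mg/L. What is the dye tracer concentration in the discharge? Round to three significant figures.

Mass balance: 175.0·0 + 28.50·Cₑ = 203.5·8.340
→ Cₑ = (203.5·8.340 − 175.0·0) / 28.50 = 59.55 mg/L.

59.6 mg/L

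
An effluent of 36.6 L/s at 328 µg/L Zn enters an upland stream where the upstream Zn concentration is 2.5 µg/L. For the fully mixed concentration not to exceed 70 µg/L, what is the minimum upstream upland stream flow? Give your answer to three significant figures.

Set C_mix = 70: (Q·2.500 + 36.60·328.0) / (Q + 36.60) = 70
→ Q = 36.60·(328.0 − 70)/(70 − 2.500) = 139.9 L/s.

140 L/s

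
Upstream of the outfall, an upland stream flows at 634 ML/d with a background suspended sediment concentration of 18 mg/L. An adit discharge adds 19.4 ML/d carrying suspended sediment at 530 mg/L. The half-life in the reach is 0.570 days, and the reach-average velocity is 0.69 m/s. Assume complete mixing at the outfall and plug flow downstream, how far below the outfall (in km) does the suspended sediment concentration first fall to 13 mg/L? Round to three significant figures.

46.0 km

Mixed concentration C = ΣQC/ΣQ = (634.0·18.00 + 19.40·530.0) / 653.4 = 21690/653.4 = 33.20 mg/L.
Half-life 0.570 d → k = ln 2 / 0.570 = 1.216 d⁻¹.
Set 33.20·exp(−k·t) = 13 → t = ln(33.20/13)/k = 66620 s = 18.51 h.
Distance = v·t = 0.69·66620 = 45970 m = 45.97 km.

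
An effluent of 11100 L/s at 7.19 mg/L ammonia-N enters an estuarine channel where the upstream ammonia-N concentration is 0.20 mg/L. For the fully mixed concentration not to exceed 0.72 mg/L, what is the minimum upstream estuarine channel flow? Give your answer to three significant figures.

138000 L/s

Set C_mix = 0.72: (Q·0.2000 + 11100·7.190) / (Q + 11100) = 0.72
→ Q = 11100·(7.190 − 0.72)/(0.72 − 0.2000) = 138100 L/s.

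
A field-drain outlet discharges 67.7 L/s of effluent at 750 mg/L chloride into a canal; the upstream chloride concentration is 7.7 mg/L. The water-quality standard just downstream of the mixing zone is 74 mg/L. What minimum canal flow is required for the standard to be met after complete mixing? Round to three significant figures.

690 L/s

Set C_mix = 74: (Q·7.700 + 67.70·750.0) / (Q + 67.70) = 74
→ Q = 67.70·(750.0 − 74)/(74 − 7.700) = 690.3 L/s.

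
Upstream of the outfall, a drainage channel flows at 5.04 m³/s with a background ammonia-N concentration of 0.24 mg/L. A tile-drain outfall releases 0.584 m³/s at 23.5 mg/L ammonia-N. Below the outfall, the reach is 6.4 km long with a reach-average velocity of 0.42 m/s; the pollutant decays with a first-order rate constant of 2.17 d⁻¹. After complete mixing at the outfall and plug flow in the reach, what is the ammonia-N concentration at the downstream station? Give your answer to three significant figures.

1.81 mg/L

After mixing, C = (5.040·0.2400 + 0.5840·23.50) / 5.624 = 14.93/5.624 = 2.655 mg/L.
Travel time t = 6.4·1000 / 0.42 = 15240 s = 4.233 h.
Applying C = C₀e^(−kt): 2.655 × 0.6820 = 1.811 mg/L.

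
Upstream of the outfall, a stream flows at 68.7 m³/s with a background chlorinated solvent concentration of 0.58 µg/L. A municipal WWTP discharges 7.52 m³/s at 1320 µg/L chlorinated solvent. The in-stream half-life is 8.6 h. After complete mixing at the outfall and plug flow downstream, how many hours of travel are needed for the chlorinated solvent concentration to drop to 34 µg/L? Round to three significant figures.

16.7 h

Mixed concentration C = ΣQC/ΣQ = (68.70·0.5800 + 7.520·1320) / 76.22 = 9966/76.22 = 130.8 µg/L.
Half-life 8.6 h → k = ln 2 / 8.6 = 0.08060 h⁻¹ = 1.934 d⁻¹.
130.8·exp(−k·t) = 34 → t = ln(130.8/34)/k = 60160 s = 16.71 h.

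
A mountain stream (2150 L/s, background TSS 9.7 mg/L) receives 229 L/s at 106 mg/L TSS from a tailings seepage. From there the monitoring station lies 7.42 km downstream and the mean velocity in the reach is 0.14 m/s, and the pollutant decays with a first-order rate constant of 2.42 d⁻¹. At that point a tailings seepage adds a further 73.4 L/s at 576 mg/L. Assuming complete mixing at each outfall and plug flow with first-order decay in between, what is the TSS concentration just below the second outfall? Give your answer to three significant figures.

Mass balance: C = (2150·9.700 + 229.0·106.0) / 2379 = 45130/2379 = 18.97 mg/L; combined flow 2379 L/s.
Travel time t = 7.42·1000 / 0.14 = 53000 s = 14.72 h.
Applying C = C₀e^(−kt): 18.97 × 0.2266 = 4.299 mg/L.
At the second outfall, C = (2379·4.299 + 73.40·576.0) / (2379 + 73.40) = 21.41 mg/L.

21.4 mg/L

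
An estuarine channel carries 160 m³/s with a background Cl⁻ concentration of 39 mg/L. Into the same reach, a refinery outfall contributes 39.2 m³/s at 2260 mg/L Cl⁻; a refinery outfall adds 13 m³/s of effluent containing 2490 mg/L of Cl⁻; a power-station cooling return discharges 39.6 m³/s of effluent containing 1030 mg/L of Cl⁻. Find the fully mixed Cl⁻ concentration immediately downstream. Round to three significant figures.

667 mg/L

Conservation of mass: C = (160.0·39.00 + 39.20·2260 + 13.00·2490 + 39.60·1030) / 251.8 = 168000/251.8 = 667.2 mg/L.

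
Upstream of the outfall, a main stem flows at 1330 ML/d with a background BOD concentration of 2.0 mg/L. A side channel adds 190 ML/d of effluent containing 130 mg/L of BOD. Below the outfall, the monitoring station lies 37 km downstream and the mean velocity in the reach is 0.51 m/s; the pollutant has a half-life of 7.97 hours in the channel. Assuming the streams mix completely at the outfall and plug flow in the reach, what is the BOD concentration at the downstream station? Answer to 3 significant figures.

Mass balance: C = (1330·2.000 + 190.0·130.0) / 1520 = 27360/1520 = 18.00 mg/L.
Travel time t = 37·1000 / 0.51 = 72550 s = 20.15 h.
Half-life 7.97 h → k = ln 2 / 7.97 = 0.08697 h⁻¹ = 2.087 d⁻¹.
After decay, C = 18.00 × e^(−kt) = 18.00 × 0.1733 = 3.120 mg/L.

3.12 mg/L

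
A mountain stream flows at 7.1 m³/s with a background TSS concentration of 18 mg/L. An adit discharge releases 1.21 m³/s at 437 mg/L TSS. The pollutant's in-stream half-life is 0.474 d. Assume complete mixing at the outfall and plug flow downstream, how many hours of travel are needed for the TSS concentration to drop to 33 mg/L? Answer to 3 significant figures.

Mass balance: C = (7.100·18.00 + 1.210·437.0) / 8.310 = 656.6/8.310 = 79.01 mg/L.
Half-life 0.474 d → k = ln 2 / 0.474 = 1.462 d⁻¹.
79.01·exp(−k·t) = 33 → t = ln(79.01/33)/k = 51580 s = 14.33 h.

14.3 h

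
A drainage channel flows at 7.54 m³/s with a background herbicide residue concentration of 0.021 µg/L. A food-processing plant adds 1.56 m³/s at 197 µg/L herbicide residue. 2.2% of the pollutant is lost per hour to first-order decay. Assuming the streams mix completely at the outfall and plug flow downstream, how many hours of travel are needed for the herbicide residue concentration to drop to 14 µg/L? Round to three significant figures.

Mass balance: C = (7.540·0.02100 + 1.560·197.0) / 9.100 = 307.5/9.100 = 33.79 µg/L.
2.2%/h lost → k = −ln(1 − 0.022) = 0.02225 h⁻¹.
33.79·exp(−k·t) = 14 → t = ln(33.79/14)/k = 142600 s = 39.61 h.

39.6 h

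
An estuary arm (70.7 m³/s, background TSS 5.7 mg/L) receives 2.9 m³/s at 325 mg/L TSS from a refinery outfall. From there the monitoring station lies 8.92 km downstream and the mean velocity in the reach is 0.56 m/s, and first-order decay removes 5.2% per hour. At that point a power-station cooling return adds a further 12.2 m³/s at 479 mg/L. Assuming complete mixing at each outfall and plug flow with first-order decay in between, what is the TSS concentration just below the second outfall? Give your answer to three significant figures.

80.5 mg/L

Conservation of mass: C = (70.70·5.700 + 2.900·325.0) / 73.60 = 1345/73.60 = 18.28 mg/L; combined flow 73.60 m³/s.
Travel time t = 8.92·1000 / 0.56 = 15930 s = 4.425 h.
5.2%/h lost → k = −ln(1 − 0.052) = 0.05340 h⁻¹.
Applying C = C₀e^(−kt): 18.28 × 0.7896 = 14.43 mg/L.
At the second outfall, C = (73.60·14.43 + 12.20·479.0) / (73.60 + 12.20) = 80.49 mg/L.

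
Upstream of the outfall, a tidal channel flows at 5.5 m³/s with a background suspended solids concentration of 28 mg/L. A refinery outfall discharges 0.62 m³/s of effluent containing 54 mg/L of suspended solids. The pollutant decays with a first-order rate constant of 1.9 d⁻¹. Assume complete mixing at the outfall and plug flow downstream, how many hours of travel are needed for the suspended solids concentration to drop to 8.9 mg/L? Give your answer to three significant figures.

After mixing, C = (5.500·28.00 + 0.6200·54.00) / 6.120 = 187.5/6.120 = 30.63 mg/L.
30.63·exp(−k·t) = 8.9 → t = ln(30.63/8.9)/k = 56210 s = 15.61 h.

15.6 h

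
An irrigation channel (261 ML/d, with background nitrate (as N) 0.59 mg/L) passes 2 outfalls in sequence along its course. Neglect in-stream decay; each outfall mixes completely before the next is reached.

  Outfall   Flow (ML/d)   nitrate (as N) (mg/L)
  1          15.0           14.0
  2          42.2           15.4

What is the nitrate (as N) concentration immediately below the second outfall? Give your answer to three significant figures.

Below outfall 1: Q → 276.0 ML/d, C = (261.0·0.5900 + 15.00·14.00)/276.0 = 1.319 mg/L.
Below outfall 2: Q → 318.2 ML/d, C = (276.0·1.319 + 42.20·15.40)/318.2 = 3.186 mg/L.

3.19 mg/L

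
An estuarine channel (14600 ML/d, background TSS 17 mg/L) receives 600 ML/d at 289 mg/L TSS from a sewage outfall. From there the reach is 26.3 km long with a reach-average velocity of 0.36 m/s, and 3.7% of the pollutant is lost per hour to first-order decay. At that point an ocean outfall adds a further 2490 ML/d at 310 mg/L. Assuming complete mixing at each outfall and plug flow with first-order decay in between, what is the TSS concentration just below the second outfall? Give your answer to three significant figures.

Flow-weighted average: C = (14600·17.00 + 600.0·289.0) / 15200 = 421600/15200 = 27.74 mg/L; combined flow 15200 ML/d.
Travel time t = 26.3·1000 / 0.36 = 73060 s = 20.29 h.
3.7%/h lost → k = −ln(1 − 0.037) = 0.03770 h⁻¹.
Decay over the reach: 27.74·exp(−kt) = 27.74·0.4653 = 12.91 mg/L.
Second outfall: C = (15200·12.91 + 2490·310.0)/17690 = 54.72 mg/L.

54.7 mg/L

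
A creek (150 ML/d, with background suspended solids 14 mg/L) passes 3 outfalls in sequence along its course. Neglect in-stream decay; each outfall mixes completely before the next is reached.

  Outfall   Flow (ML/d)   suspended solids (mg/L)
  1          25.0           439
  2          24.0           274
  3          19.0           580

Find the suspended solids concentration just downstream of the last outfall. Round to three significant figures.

141 mg/L

Below outfall 1: Q → 175.0 ML/d, C = (150.0·14.00 + 25.00·439.0)/175.0 = 74.71 mg/L.
Below outfall 2: Q → 199.0 ML/d, C = (175.0·74.71 + 24.00·274.0)/199.0 = 98.75 mg/L.
Below outfall 3: Q → 218.0 ML/d, C = (199.0·98.75 + 19.00·580.0)/218.0 = 140.7 mg/L.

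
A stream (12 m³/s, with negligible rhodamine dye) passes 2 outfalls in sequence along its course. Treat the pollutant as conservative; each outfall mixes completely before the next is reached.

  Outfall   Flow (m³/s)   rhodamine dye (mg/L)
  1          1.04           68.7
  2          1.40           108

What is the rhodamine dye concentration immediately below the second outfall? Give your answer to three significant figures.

Outfall 1: combined Q = 13.04 m³/s; C = (12.00·0 + 1.040·68.70)/13.04 = 5.479 mg/L.
Outfall 2: combined Q = 14.44 m³/s; C = (13.04·5.479 + 1.400·108.0)/14.44 = 15.42 mg/L.

15.4 mg/L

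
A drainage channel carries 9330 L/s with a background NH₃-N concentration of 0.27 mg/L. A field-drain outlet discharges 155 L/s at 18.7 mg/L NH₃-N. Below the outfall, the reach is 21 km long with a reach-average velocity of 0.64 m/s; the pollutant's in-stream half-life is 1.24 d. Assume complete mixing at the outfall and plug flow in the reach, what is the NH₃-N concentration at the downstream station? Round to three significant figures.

0.462 mg/L

After mixing, C = (9330·0.2700 + 155.0·18.70) / 9485 = 5418/9485 = 0.5712 mg/L.
Travel time t = 21·1000 / 0.64 = 32810 s = 9.115 h.
Half-life 1.24 d → k = ln 2 / 1.24 = 0.5590 d⁻¹.
After decay, C = 0.5712 × e^(−kt) = 0.5712 × 0.8087 = 0.4619 mg/L.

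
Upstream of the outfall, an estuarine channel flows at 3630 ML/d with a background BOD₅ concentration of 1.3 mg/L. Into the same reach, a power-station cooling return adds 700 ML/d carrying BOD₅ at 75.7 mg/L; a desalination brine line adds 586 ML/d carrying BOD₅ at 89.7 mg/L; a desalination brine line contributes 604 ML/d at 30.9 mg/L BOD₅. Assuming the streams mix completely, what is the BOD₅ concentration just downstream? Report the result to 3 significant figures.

Flow-weighted average: C = (3630·1.300 + 700.0·75.70 + 586.0·89.70 + 604.0·30.90) / 5520 = 128900/5520 = 23.36 mg/L.

23.4 mg/L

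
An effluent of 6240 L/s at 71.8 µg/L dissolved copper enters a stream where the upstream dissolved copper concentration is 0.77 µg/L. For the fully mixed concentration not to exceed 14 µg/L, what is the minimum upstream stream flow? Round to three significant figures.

27300 L/s

Set C_mix = 14: (Q·0.7700 + 6240·71.80) / (Q + 6240) = 14
→ Q = 6240·(71.80 − 14)/(14 − 0.7700) = 27260 L/s.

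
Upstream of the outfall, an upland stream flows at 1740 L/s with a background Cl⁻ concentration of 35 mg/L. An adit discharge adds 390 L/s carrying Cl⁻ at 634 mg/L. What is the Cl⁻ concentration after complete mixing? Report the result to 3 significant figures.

Mixed concentration C = ΣQC/ΣQ = (1740·35.00 + 390.0·634.0) / 2130 = 308200/2130 = 144.7 mg/L.

145 mg/L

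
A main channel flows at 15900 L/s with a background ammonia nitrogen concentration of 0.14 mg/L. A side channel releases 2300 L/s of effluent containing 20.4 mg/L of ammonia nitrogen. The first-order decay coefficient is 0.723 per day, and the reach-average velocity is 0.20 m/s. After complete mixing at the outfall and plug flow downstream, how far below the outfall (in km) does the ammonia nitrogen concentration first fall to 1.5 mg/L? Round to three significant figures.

Mass balance: C = (15900·0.1400 + 2300·20.40) / 18200 = 49150/18200 = 2.700 mg/L.
Set 2.700·exp(−k·t) = 1.5 → t = ln(2.700/1.5)/k = 70260 s = 19.52 h.
Distance = v·t = 0.20·70260 = 14050 m = 14.05 km.

14.1 km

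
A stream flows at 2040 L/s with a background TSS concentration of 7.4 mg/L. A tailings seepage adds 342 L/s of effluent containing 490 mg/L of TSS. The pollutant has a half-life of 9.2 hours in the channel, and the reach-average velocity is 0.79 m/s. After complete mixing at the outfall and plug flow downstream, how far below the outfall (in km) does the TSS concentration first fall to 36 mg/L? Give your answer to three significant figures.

After mixing, C = (2040·7.400 + 342.0·490.0) / 2382 = 182700/2382 = 76.69 mg/L.
Half-life 9.2 h → k = ln 2 / 9.2 = 0.07534 h⁻¹ = 1.808 d⁻¹.
Set 76.69·exp(−k·t) = 36 → t = ln(76.69/36)/k = 36140 s = 10.04 h.
Distance = v·t = 0.79·36140 = 28550 m = 28.55 km.

28.5 km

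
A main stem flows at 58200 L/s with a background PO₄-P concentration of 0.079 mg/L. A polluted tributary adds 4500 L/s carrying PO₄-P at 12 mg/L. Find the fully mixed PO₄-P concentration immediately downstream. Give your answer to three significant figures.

0.935 mg/L

Flow-weighted average: C = (58200·0.07900 + 4500·12.00) / 62700 = 58600/62700 = 0.9346 mg/L.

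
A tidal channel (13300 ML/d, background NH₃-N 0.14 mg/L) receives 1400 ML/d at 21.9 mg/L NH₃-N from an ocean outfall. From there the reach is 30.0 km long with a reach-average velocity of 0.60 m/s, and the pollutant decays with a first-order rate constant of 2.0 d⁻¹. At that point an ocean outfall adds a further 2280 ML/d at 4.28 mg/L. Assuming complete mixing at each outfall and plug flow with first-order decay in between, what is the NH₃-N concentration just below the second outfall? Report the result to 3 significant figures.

Mixed concentration C = ΣQC/ΣQ = (13300·0.1400 + 1400·21.90) / 14700 = 32520/14700 = 2.212 mg/L; combined flow 14700 ML/d.
Travel time t = 30.0·1000 / 0.60 = 50000 s = 13.89 h.
After decay, C = 2.212 × e^(−kt) = 2.212 × 0.3143 = 0.6954 mg/L.
Second outfall: C = (14700·0.6954 + 2280·4.280)/16980 = 1.177 mg/L.

1.18 mg/L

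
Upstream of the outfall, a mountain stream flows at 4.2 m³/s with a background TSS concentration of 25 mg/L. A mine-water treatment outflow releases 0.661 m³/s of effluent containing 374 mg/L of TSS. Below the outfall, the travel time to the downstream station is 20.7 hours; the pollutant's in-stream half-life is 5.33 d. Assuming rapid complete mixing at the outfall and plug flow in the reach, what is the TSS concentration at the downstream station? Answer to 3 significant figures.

After mixing, C = (4.200·25.00 + 0.6610·374.0) / 4.861 = 352.2/4.861 = 72.46 mg/L.
Half-life 5.33 d → k = ln 2 / 5.33 = 0.1300 d⁻¹.
First-order decay: C = 72.46·exp(−k·t) = 72.46·0.8939 = 64.77 mg/L.

64.8 mg/L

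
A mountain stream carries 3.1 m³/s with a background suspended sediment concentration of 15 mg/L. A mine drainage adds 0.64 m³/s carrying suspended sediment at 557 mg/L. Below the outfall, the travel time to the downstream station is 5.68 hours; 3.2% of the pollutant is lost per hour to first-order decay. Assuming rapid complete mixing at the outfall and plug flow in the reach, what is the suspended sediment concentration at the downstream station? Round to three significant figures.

89.6 mg/L

After mixing, C = (3.100·15.00 + 0.6400·557.0) / 3.740 = 403.0/3.740 = 107.7 mg/L.
3.2%/h lost → k = −ln(1 − 0.032) = 0.03252 h⁻¹.
Decay over the reach: 107.7·exp(−kt) = 107.7·0.8313 = 89.57 mg/L.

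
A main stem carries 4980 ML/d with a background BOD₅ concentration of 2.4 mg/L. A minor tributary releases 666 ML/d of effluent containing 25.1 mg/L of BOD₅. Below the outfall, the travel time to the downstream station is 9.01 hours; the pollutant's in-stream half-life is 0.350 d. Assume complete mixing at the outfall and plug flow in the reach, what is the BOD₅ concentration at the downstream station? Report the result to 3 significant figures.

2.41 mg/L

Flow-weighted average: C = (4980·2.400 + 666.0·25.10) / 5646 = 28670/5646 = 5.078 mg/L.
Half-life 0.350 d → k = ln 2 / 0.350 = 1.980 d⁻¹.
Decay over the reach: 5.078·exp(−kt) = 5.078·0.4755 = 2.414 mg/L.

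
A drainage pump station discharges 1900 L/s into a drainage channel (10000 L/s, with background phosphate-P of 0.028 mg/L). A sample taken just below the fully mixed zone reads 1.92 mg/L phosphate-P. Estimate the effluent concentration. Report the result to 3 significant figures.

11.9 mg/L

Mass balance: 10000·0.02800 + 1900·Cₑ = 11900·1.920
→ Cₑ = (11900·1.920 − 10000·0.02800) / 1900 = 11.88 mg/L.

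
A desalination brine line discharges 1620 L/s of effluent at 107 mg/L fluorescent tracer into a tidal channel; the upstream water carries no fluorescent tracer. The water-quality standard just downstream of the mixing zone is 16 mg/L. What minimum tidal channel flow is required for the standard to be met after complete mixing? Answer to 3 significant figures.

9210 L/s

Set C_mix = 16: (Q·0 + 1620·107.0) / (Q + 1620) = 16
→ Q = 1620·(107.0 − 16)/(16 − 0) = 9214 L/s.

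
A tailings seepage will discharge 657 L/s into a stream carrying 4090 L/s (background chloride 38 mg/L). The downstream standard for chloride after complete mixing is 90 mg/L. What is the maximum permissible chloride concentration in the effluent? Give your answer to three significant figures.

At the limit, (Qr·Cr + Qe·Cₑ)/(Qr + Qe) = 90:
Cₑ = (4747·90 − 4090·38.00) / 657.0 = 413.7 mg/L.

414 mg/L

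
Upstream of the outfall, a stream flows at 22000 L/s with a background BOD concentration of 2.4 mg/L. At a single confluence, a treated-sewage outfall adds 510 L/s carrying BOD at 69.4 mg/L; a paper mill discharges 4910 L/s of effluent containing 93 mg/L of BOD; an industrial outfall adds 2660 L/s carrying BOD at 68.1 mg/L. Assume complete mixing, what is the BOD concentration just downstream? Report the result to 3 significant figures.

24.1 mg/L

Mass balance: C = (22000·2.400 + 510.0·69.40 + 4910·93.00 + 2660·68.10) / 30080 = 726000/30080 = 24.13 mg/L.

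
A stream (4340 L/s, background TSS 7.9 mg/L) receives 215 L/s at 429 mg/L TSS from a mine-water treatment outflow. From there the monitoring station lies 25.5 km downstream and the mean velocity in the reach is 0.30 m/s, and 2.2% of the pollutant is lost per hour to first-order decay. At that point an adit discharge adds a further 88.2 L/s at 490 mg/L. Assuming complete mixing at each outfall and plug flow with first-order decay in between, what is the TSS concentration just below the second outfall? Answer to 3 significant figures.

Mass balance: C = (4340·7.900 + 215.0·429.0) / 4555 = 126500/4555 = 27.78 mg/L; combined flow 4555 L/s.
Travel time t = 25.5·1000 / 0.30 = 85000 s = 23.61 h.
2.2%/h lost → k = −ln(1 − 0.022) = 0.02225 h⁻¹.
After decay, C = 27.78 × e^(−kt) = 27.78 × 0.5914 = 16.43 mg/L.
At the second outfall, C = (4555·16.43 + 88.20·490.0) / (4555 + 88.20) = 25.42 mg/L.

25.4 mg/L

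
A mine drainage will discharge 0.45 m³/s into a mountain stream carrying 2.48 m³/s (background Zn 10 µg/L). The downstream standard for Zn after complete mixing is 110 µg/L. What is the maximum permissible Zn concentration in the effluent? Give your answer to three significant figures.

661 µg/L

At the limit, (Qr·Cr + Qe·Cₑ)/(Qr + Qe) = 110:
Cₑ = (2.930·110 − 2.480·10.00) / 0.4500 = 661.1 µg/L.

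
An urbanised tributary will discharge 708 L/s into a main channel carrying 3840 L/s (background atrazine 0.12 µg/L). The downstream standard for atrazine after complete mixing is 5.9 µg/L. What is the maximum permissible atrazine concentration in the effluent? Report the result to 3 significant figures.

37.2 µg/L

At the limit, (Qr·Cr + Qe·Cₑ)/(Qr + Qe) = 5.9:
Cₑ = (4548·5.9 − 3840·0.1200) / 708.0 = 37.25 µg/L.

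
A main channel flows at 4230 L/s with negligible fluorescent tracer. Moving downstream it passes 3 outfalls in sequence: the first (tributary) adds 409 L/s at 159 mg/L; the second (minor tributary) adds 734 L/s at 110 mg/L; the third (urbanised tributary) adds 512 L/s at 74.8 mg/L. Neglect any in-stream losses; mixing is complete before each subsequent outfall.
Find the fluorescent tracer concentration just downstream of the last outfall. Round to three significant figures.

After outfall 1: Q = 4230 + 409.0 = 4639 L/s; C = (4230·0 + 409.0·159.0)/4639 = 14.02 mg/L.
After outfall 2: Q = 4639 + 734.0 = 5373 L/s; C = (4639·14.02 + 734.0·110.0)/5373 = 27.13 mg/L.
After outfall 3: Q = 5373 + 512.0 = 5885 L/s; C = (5373·27.13 + 512.0·74.80)/5885 = 31.28 mg/L.

31.3 mg/L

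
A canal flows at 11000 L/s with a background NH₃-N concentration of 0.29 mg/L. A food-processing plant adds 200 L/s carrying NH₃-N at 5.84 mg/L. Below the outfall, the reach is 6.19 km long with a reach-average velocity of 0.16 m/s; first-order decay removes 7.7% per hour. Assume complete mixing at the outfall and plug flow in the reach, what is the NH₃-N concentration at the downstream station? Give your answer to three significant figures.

Mixed concentration C = ΣQC/ΣQ = (11000·0.2900 + 200.0·5.840) / 11200 = 4358/11200 = 0.3891 mg/L.
Travel time t = 6.19·1000 / 0.16 = 38690 s = 10.75 h.
7.7%/h lost → k = −ln(1 − 0.077) = 0.08013 h⁻¹.
Applying C = C₀e^(−kt): 0.3891 × 0.4227 = 0.1645 mg/L.

0.164 mg/L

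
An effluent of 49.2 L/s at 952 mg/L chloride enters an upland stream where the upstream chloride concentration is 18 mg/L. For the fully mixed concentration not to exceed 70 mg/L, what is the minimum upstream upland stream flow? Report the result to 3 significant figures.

Set C_mix = 70: (Q·18.00 + 49.20·952.0) / (Q + 49.20) = 70
→ Q = 49.20·(952.0 − 70)/(70 − 18.00) = 834.5 L/s.

835 L/s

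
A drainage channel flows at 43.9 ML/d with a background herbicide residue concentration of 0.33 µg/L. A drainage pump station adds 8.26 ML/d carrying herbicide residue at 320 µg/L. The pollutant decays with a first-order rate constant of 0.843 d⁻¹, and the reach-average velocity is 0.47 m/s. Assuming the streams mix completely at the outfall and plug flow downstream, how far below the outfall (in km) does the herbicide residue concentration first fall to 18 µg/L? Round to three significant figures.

50.1 km

Conservation of mass: C = (43.90·0.3300 + 8.260·320.0) / 52.16 = 2658/52.16 = 50.95 µg/L.
Set 50.95·exp(−k·t) = 18 → t = ln(50.95/18)/k = 106600 s = 29.62 h.
Distance = v·t = 0.47·106600 = 50120 m = 50.12 km.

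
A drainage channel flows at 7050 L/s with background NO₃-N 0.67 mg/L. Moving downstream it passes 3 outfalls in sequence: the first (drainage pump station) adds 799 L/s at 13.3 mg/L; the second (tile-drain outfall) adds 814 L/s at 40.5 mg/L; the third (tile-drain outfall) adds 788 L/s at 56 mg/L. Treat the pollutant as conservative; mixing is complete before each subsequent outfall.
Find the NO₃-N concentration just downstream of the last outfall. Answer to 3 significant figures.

Below outfall 1: Q → 7849 L/s, C = (7050·0.6700 + 799.0·13.30)/7849 = 1.956 mg/L.
Below outfall 2: Q → 8663 L/s, C = (7849·1.956 + 814.0·40.50)/8663 = 5.577 mg/L.
Below outfall 3: Q → 9451 L/s, C = (8663·5.577 + 788.0·56.00)/9451 = 9.782 mg/L.

9.78 mg/L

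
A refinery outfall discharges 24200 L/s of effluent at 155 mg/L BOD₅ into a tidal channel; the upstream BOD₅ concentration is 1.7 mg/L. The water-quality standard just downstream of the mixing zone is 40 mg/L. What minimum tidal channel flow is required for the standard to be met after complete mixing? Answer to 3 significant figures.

Set C_mix = 40: (Q·1.700 + 24200·155.0) / (Q + 24200) = 40
→ Q = 24200·(155.0 − 40)/(40 − 1.700) = 72660 L/s.

72700 L/s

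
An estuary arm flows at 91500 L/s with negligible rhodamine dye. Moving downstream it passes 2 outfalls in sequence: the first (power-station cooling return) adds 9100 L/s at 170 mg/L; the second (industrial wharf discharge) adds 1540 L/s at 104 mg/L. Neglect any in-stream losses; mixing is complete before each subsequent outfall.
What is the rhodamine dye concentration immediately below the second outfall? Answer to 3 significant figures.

16.7 mg/L

Below outfall 1: Q → 100600 L/s, C = (91500·0 + 9100·170.0)/100600 = 15.38 mg/L.
Below outfall 2: Q → 102100 L/s, C = (100600·15.38 + 1540·104.0)/102100 = 16.71 mg/L.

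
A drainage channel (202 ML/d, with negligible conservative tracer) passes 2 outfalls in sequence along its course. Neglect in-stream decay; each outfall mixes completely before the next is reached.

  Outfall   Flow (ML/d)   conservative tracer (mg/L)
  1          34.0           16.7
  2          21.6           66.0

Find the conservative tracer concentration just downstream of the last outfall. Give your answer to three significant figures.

Below outfall 1: Q → 236.0 ML/d, C = (202.0·0 + 34.00·16.70)/236.0 = 2.406 mg/L.
Below outfall 2: Q → 257.6 ML/d, C = (236.0·2.406 + 21.60·66.00)/257.6 = 7.738 mg/L.

7.74 mg/L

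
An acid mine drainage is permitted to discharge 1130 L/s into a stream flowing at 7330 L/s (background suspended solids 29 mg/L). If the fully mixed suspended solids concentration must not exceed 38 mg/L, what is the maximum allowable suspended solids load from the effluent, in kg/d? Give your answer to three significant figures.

9410 kg/d

Mass balance at the limit: 7330·29.00 + 1130·Cₑ = 8460·38 → Cₑ = 96.38 mg/L.
1130 L/s = 1.130 m³/s. Load = 1.130 m³/s × 96.38 g/m³ × 86 400 s/d = 9410 kg/d.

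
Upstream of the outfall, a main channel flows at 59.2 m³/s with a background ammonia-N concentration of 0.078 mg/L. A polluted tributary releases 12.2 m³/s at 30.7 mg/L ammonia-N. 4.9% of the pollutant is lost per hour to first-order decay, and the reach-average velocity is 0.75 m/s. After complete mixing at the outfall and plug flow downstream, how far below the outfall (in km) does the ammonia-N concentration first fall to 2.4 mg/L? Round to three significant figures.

42.7 km

Mixed concentration C = ΣQC/ΣQ = (59.20·0.07800 + 12.20·30.70) / 71.40 = 379.2/71.40 = 5.310 mg/L.
4.9%/h lost → k = −ln(1 − 0.049) = 0.05024 h⁻¹.
Set 5.310·exp(−k·t) = 2.4 → t = ln(5.310/2.4)/k = 56910 s = 15.81 h.
Distance = v·t = 0.75·56910 = 42680 m = 42.68 km.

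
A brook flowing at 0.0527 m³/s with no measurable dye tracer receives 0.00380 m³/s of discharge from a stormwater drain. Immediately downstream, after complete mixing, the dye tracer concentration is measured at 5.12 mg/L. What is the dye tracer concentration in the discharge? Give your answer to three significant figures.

Mass balance: 0.05270·0 + 0.003800·Cₑ = 0.05650·5.120
→ Cₑ = (0.05650·5.120 − 0.05270·0) / 0.003800 = 76.13 mg/L.

76.1 mg/L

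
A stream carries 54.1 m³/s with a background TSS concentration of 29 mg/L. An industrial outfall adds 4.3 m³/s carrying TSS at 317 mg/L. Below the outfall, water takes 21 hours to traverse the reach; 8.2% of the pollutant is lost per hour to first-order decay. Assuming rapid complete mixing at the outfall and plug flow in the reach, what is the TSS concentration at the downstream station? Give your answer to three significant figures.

8.33 mg/L

Mixed concentration C = ΣQC/ΣQ = (54.10·29.00 + 4.300·317.0) / 58.40 = 2932/58.40 = 50.21 mg/L.
8.2%/h lost → k = −ln(1 − 0.082) = 0.08556 h⁻¹.
First-order decay: C = 50.21·exp(−k·t) = 50.21·0.1658 = 8.326 mg/L.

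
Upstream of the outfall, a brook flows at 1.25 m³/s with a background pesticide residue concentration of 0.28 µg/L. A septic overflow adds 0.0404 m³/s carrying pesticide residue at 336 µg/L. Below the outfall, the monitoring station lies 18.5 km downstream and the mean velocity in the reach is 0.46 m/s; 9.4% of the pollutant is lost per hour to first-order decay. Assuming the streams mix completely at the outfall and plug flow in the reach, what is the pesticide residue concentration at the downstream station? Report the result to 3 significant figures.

After mixing, C = (1.250·0.2800 + 0.04040·336.0) / 1.290 = 13.92/1.290 = 10.79 µg/L.
Travel time t = 18.5·1000 / 0.46 = 40220 s = 11.17 h.
9.4%/h lost → k = −ln(1 − 0.094) = 0.09872 h⁻¹.
First-order decay: C = 10.79·exp(−k·t) = 10.79·0.3319 = 3.582 µg/L.

3.58 µg/L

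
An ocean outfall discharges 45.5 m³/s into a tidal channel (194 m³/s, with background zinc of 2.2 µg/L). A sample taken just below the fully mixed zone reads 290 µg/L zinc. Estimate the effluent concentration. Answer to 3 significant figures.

Mass balance: 194.0·2.200 + 45.50·Cₑ = 239.5·290.0
→ Cₑ = (239.5·290.0 − 194.0·2.200) / 45.50 = 1517 µg/L.

1520 µg/L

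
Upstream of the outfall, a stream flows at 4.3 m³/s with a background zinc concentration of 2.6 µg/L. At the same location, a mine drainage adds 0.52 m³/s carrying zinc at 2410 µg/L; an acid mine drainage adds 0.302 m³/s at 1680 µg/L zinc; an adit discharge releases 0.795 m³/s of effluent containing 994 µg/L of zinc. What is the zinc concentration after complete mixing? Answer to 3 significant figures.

433 µg/L

Conservation of mass: C = (4.300·2.600 + 0.5200·2410 + 0.3020·1680 + 0.7950·994.0) / 5.917 = 2562/5.917 = 433.0 µg/L.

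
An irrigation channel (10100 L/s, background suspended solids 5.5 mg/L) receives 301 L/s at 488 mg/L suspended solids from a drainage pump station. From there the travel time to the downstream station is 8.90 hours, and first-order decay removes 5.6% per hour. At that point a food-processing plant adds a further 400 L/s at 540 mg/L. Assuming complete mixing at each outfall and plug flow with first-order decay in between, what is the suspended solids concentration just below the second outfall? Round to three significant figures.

31.2 mg/L

Mass balance: C = (10100·5.500 + 301.0·488.0) / 10400 = 202400/10400 = 19.46 mg/L; combined flow 10400 L/s.
5.6%/h lost → k = −ln(1 − 0.056) = 0.05763 h⁻¹.
Decay over the reach: 19.46·exp(−kt) = 19.46·0.5988 = 11.65 mg/L.
At the second outfall, C = (10400·11.65 + 400.0·540.0) / (10400 + 400.0) = 31.22 mg/L.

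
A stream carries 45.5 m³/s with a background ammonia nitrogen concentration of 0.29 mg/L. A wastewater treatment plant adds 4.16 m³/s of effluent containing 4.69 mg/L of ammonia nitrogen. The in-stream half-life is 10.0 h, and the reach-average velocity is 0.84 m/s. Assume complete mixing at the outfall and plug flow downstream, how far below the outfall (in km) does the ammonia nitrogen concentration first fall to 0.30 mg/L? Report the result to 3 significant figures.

Conservation of mass: C = (45.50·0.2900 + 4.160·4.690) / 49.66 = 32.71/49.66 = 0.6586 mg/L.
Half-life 10.0 h → k = ln 2 / 10.0 = 0.06931 h⁻¹ = 1.664 d⁻¹.
Set 0.6586·exp(−k·t) = 0.30 → t = ln(0.6586/0.30)/k = 40840 s = 11.34 h.
Distance = v·t = 0.84·40840 = 34300 m = 34.30 km.

34.3 km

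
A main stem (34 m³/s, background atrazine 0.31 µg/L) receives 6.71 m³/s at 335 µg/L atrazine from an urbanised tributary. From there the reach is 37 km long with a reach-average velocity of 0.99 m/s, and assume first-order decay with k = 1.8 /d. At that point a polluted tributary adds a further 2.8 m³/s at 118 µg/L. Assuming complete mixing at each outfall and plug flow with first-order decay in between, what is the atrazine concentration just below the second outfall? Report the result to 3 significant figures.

31.4 µg/L

Flow-weighted average: C = (34.00·0.3100 + 6.710·335.0) / 40.71 = 2258/40.71 = 55.48 µg/L; combined flow 40.71 m³/s.
Travel time t = 37·1000 / 0.99 = 37370 s = 10.38 h.
First-order decay: C = 55.48·exp(−k·t) = 55.48·0.4590 = 25.47 µg/L.
Second outfall: C = (40.71·25.47 + 2.800·118.0)/43.51 = 31.42 µg/L.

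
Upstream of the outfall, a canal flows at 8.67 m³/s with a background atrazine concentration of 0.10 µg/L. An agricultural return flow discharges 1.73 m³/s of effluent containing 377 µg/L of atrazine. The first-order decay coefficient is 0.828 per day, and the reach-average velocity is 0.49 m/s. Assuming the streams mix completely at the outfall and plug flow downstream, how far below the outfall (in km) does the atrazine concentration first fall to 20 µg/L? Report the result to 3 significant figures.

58.5 km

Conservation of mass: C = (8.670·0.1000 + 1.730·377.0) / 10.40 = 653.1/10.40 = 62.80 µg/L.
Set 62.80·exp(−k·t) = 20 → t = ln(62.80/20)/k = 119400 s = 33.16 h.
Distance = v·t = 0.49·119400 = 58500 m = 58.50 km.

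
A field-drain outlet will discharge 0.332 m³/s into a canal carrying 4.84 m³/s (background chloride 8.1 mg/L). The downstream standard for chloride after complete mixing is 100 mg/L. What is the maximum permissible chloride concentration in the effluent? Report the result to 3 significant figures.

At the limit, (Qr·Cr + Qe·Cₑ)/(Qr + Qe) = 100:
Cₑ = (5.172·100 − 4.840·8.100) / 0.3320 = 1440 mg/L.

1440 mg/L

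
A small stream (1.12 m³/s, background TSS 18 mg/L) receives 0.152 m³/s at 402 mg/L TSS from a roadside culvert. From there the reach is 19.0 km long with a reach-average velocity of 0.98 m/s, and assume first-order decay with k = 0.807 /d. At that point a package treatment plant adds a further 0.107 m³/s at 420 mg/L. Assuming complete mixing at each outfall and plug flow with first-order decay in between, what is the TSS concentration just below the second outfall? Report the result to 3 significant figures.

81.8 mg/L

Mass balance: C = (1.120·18.00 + 0.1520·402.0) / 1.272 = 81.26/1.272 = 63.89 mg/L; combined flow 1.272 m³/s.
Travel time t = 19.0·1000 / 0.98 = 19390 s = 5.385 h.
First-order decay: C = 63.89·exp(−k·t) = 63.89·0.8344 = 53.30 mg/L.
Second outfall: C = (1.272·53.30 + 0.1070·420.0)/1.379 = 81.76 mg/L.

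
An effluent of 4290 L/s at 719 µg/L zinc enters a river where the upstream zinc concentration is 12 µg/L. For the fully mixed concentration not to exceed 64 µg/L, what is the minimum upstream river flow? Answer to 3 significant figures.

54000 L/s

Set C_mix = 64: (Q·12.00 + 4290·719.0) / (Q + 4290) = 64
→ Q = 4290·(719.0 − 64)/(64 − 12.00) = 54040 L/s.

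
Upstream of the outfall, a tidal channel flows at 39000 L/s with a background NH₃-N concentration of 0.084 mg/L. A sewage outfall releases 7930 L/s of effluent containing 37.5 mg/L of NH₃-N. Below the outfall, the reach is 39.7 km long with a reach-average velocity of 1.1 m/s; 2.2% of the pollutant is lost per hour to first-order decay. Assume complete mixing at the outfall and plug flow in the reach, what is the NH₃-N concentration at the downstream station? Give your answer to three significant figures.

5.13 mg/L

Mass balance: C = (39000·0.08400 + 7930·37.50) / 46930 = 300700/46930 = 6.406 mg/L.
Travel time t = 39.7·1000 / 1.1 = 36090 s = 10.03 h.
2.2%/h lost → k = −ln(1 − 0.022) = 0.02225 h⁻¹.
First-order decay: C = 6.406·exp(−k·t) = 6.406·0.8001 = 5.126 mg/L.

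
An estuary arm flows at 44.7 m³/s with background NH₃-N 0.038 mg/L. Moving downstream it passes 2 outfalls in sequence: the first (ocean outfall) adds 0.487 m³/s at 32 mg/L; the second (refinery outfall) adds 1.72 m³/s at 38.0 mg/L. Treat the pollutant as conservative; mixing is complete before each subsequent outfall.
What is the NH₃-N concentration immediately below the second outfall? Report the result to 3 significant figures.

1.76 mg/L

After outfall 1: Q = 44.70 + 0.4870 = 45.19 m³/s; C = (44.70·0.03800 + 0.4870·32.00)/45.19 = 0.3825 mg/L.
After outfall 2: Q = 45.19 + 1.720 = 46.91 m³/s; C = (45.19·0.3825 + 1.720·38.00)/46.91 = 1.762 mg/L.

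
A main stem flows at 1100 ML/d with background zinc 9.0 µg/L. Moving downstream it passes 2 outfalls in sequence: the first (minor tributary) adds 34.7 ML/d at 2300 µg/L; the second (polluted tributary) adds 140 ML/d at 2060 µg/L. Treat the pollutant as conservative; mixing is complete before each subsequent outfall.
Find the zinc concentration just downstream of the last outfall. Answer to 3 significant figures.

Outfall 1: combined Q = 1135 ML/d; C = (1100·9.000 + 34.70·2300)/1135 = 79.06 µg/L.
Outfall 2: combined Q = 1275 ML/d; C = (1135·79.06 + 140.0·2060)/1275 = 296.6 µg/L.

297 µg/L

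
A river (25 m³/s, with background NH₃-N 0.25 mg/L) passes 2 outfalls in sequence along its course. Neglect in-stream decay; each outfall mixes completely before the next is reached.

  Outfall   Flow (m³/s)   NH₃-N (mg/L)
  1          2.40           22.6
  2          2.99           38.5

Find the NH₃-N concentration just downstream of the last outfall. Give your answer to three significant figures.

After outfall 1: Q = 25.00 + 2.400 = 27.40 m³/s; C = (25.00·0.2500 + 2.400·22.60)/27.40 = 2.208 mg/L.
After outfall 2: Q = 27.40 + 2.990 = 30.39 m³/s; C = (27.40·2.208 + 2.990·38.50)/30.39 = 5.778 mg/L.

5.78 mg/L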